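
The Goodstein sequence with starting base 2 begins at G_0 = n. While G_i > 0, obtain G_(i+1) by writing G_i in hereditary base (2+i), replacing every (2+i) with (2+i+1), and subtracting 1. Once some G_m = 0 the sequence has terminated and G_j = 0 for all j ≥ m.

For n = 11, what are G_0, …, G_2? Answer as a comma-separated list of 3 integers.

11, 84, 1027

[0] 11 ≡ 2^(2 + 1) + 2 + 1 (base 2). Lift 3: 85. −1: 84.
[1] 84 ≡ 3^(3 + 1) + 3 (base 3). Lift 4: 1028. −1: 1027.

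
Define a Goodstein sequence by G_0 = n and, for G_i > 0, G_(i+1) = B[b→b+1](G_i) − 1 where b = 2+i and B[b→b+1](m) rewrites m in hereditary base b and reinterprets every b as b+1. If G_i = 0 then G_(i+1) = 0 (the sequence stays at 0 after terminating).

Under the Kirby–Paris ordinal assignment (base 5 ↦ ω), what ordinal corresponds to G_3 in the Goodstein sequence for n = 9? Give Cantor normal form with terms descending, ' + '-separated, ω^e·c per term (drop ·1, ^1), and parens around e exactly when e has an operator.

ω^ω·3 + ω^3·3 + ω^2·3 + ω·3 + 2

(0) 9|_2 = 2^(2 + 1) + 1 ↦ 3^(3 + 1) + 1|_3 = 82 ⇒ 81
(1) 81|_3 = 3^(3 + 1) ↦ 4^(4 + 1)|_4 = 1024 ⇒ 1023
(2) 1023|_4 = 3·4^4 + 3·4^3 + 3·4^2 + 3·4 + 3 ↦ 3·5^5 + 3·5^3 + 3·5^2 + 3·5 + 3|_5 = 9843 ⇒ 9842
(3) 9842|_5 = 3·5^5 + 3·5^3 + 3·5^2 + 3·5 + 2 ↦ 3·6^6 + 3·6^3 + 3·6^2 + 3·6 + 2|_6 = 140744 ⇒ 140743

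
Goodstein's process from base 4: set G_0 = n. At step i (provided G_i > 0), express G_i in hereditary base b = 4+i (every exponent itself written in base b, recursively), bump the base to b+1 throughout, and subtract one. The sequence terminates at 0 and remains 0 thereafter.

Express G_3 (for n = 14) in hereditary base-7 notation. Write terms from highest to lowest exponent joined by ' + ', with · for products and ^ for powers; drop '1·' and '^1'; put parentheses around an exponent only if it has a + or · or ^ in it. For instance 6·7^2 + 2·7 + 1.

G_0=14  [base 4] 3·4 + 2  →[4↦5]→  3·5 + 2 = 17  −1 ⇒ G_1=16
G_1=16  [base 5] 3·5 + 1  →[5↦6]→  3·6 + 1 = 19  −1 ⇒ G_2=18
G_2=18  [base 6] 3·6  →[6↦7]→  3·7 = 21  −1 ⇒ G_3=20
G_3=20  [base 7] 2·7 + 6  →[7↦8]→  2·8 + 6 = 22  −1 ⇒ G_4=21

2·7 + 6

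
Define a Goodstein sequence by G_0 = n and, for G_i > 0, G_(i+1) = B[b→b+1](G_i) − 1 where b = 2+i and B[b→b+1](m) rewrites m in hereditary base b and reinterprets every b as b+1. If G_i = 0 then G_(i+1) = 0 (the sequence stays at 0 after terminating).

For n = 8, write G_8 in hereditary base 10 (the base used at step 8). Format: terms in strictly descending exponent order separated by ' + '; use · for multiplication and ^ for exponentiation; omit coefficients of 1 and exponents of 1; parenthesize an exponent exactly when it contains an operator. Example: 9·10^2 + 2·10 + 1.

2·10^10 + 2·10^2 + 10 + 1

step 0: 8 = 2^(2 + 1); sub 3 for 2: 3^(3 + 1); = 81; G_1 = 81−1 = 80
step 1: 80 = 2·3^3 + 2·3^2 + 2·3 + 2; sub 4 for 3: 2·4^4 + 2·4^2 + 2·4 + 2; = 554; G_2 = 554−1 = 553
step 2: 553 = 2·4^4 + 2·4^2 + 2·4 + 1; sub 5 for 4: 2·5^5 + 2·5^2 + 2·5 + 1; = 6311; G_3 = 6311−1 = 6310
step 3: 6310 = 2·5^5 + 2·5^2 + 2·5; sub 6 for 5: 2·6^6 + 2·6^2 + 2·6; = 93396; G_4 = 93396−1 = 93395
step 4: 93395 = 2·6^6 + 2·6^2 + 6 + 5; sub 7 for 6: 2·7^7 + 2·7^2 + 7 + 5; = 1647196; G_5 = 1647196−1 = 1647195
step 5: 1647195 = 2·7^7 + 2·7^2 + 7 + 4; sub 8 for 7: 2·8^8 + 2·8^2 + 8 + 4; = 33554572; G_6 = 33554572−1 = 33554571
step 6: 33554571 = 2·8^8 + 2·8^2 + 8 + 3; sub 9 for 8: 2·9^9 + 2·9^2 + 9 + 3; = 774841152; G_7 = 774841152−1 = 774841151
step 7: 774841151 = 2·9^9 + 2·9^2 + 9 + 2; sub 10 for 9: 2·10^10 + 2·10^2 + 10 + 2; = 20000000212; G_8 = 20000000212−1 = 20000000211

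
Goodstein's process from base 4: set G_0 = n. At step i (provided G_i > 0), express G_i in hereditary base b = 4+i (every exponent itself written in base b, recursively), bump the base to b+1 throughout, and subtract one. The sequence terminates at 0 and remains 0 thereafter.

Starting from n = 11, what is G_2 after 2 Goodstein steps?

13

[0] 11 ≡ 2·4 + 3 (base 4). Lift 5: 13. −1: 12.
[1] 12 ≡ 2·5 + 2 (base 5). Lift 6: 14. −1: 13.
[2] 13 ≡ 2·6 + 1 (base 6). Lift 7: 15. −1: 14.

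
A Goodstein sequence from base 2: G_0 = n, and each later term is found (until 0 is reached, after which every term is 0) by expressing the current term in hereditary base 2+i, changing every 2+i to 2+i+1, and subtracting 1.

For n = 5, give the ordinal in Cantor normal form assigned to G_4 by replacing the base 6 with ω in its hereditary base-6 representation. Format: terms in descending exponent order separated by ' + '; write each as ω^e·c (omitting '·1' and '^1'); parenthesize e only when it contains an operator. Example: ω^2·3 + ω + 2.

ω^3·3 + ω^2·3 + ω·3 + 1

base 2: 5 = 2^2 + 1; at 3: 3^3 + 1 = 28; next = 27
base 3: 27 = 3^3; at 4: 4^4 = 256; next = 255
base 4: 255 = 3·4^3 + 3·4^2 + 3·4 + 3; at 5: 3·5^3 + 3·5^2 + 3·5 + 3 = 468; next = 467
base 5: 467 = 3·5^3 + 3·5^2 + 3·5 + 2; at 6: 3·6^3 + 3·6^2 + 3·6 + 2 = 776; next = 775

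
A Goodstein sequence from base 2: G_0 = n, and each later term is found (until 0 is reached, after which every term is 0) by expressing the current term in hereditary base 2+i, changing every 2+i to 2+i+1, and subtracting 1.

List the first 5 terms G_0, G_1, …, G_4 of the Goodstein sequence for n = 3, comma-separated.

3, 3, 3, 2, 1

(0) 3|_2 = 2 + 1 ↦ 3 + 1|_3 = 4 ⇒ 3
(1) 3|_3 = 3 ↦ 4|_4 = 4 ⇒ 3
(2) 3|_4 = 3 ↦ 3|_5 = 3 ⇒ 2
(3) 2|_5 = 2 ↦ 2|_6 = 2 ⇒ 1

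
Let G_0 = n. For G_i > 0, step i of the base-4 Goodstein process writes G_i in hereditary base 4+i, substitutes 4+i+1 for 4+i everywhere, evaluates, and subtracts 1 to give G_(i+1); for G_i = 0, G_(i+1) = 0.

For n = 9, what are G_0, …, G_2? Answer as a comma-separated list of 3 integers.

G_0=9  [base 4] 2·4 + 1  →[4↦5]→  2·5 + 1 = 11  −1 ⇒ G_1=10
G_1=10  [base 5] 2·5  →[5↦6]→  2·6 = 12  −1 ⇒ G_2=11

9, 10, 11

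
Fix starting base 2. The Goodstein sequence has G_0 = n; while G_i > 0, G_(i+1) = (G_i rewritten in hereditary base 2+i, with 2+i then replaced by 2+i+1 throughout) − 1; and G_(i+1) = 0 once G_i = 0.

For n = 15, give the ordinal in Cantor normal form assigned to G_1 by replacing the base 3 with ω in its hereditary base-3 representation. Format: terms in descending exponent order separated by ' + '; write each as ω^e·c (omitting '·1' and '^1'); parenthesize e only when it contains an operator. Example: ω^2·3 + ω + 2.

base 2: 15 = 2^(2 + 1) + 2^2 + 2 + 1; at 3: 3^(3 + 1) + 3^3 + 3 + 1 = 112; next = 111
base 3: 111 = 3^(3 + 1) + 3^3 + 3; at 4: 4^(4 + 1) + 4^4 + 4 = 1284; next = 1283

ω^(ω + 1) + ω^ω + ω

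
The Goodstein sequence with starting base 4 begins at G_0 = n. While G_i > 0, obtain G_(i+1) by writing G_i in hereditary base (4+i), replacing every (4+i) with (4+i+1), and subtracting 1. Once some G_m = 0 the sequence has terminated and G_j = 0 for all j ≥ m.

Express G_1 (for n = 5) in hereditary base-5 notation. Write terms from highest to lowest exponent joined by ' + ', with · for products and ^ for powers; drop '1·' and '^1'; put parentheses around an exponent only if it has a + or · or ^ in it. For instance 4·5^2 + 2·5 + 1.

G_0=5  [base 4] 4 + 1  →[4↦5]→  5 + 1 = 6  −1 ⇒ G_1=5
G_1=5  [base 5] 5  →[5↦6]→  6 = 6  −1 ⇒ G_2=5

5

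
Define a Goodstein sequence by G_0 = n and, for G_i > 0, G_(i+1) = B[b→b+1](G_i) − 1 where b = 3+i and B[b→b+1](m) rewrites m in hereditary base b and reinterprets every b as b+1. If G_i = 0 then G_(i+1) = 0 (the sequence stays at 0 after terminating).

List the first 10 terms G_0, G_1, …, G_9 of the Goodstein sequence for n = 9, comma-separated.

9, 15, 17, 19, 21, 23, 24, 25, 26, 27

i=0: 9 = 3^2 (b=3); 3→4: 4^2 = 16; 16−1 = 15
i=1: 15 = 3·4 + 3 (b=4); 4→5: 3·5 + 3 = 18; 18−1 = 17
i=2: 17 = 3·5 + 2 (b=5); 5→6: 3·6 + 2 = 20; 20−1 = 19
i=3: 19 = 3·6 + 1 (b=6); 6→7: 3·7 + 1 = 22; 22−1 = 21
i=4: 21 = 3·7 (b=7); 7→8: 3·8 = 24; 24−1 = 23
i=5: 23 = 2·8 + 7 (b=8); 8→9: 2·9 + 7 = 25; 25−1 = 24
i=6: 24 = 2·9 + 6 (b=9); 9→10: 2·10 + 6 = 26; 26−1 = 25
i=7: 25 = 2·10 + 5 (b=10); 10→11: 2·11 + 5 = 27; 27−1 = 26
i=8: 26 = 2·11 + 4 (b=11); 11→12: 2·12 + 4 = 28; 28−1 = 27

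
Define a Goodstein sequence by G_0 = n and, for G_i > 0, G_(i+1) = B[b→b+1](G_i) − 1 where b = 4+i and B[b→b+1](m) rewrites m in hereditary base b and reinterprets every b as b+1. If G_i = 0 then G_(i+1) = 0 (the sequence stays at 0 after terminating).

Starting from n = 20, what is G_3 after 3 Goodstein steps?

G_0=20  [base 4] 4^2 + 4  →[4↦5]→  5^2 + 5 = 30  −1 ⇒ G_1=29
G_1=29  [base 5] 5^2 + 4  →[5↦6]→  6^2 + 4 = 40  −1 ⇒ G_2=39
G_2=39  [base 6] 6^2 + 3  →[6↦7]→  7^2 + 3 = 52  −1 ⇒ G_3=51
G_3=51  [base 7] 7^2 + 2  →[7↦8]→  8^2 + 2 = 66  −1 ⇒ G_4=65

51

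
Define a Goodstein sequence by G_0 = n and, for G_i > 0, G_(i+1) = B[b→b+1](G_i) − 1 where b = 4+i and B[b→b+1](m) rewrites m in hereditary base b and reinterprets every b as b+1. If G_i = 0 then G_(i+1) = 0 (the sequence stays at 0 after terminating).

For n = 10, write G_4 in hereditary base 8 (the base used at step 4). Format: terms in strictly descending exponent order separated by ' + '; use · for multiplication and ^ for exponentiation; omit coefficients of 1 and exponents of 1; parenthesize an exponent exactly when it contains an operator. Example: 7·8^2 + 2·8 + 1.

G_0 = 10. HB_4(10) = 2·4 + 2. Bump = 12. G_1 = 11.
G_1 = 11. HB_5(11) = 2·5 + 1. Bump = 13. G_2 = 12.
G_2 = 12. HB_6(12) = 2·6. Bump = 14. G_3 = 13.
G_3 = 13. HB_7(13) = 7 + 6. Bump = 14. G_4 = 13.
G_4 = 13. HB_8(13) = 8 + 5. Bump = 14. G_5 = 13.

8 + 5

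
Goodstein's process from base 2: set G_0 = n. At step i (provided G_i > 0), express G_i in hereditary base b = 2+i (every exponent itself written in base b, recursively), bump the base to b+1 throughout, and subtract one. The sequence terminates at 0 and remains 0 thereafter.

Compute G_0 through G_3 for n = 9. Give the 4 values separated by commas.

9, 81, 1023, 9842

i=0: 9 = 2^(2 + 1) + 1 (b=2); 2→3: 3^(3 + 1) + 1 = 82; 82−1 = 81
i=1: 81 = 3^(3 + 1) (b=3); 3→4: 4^(4 + 1) = 1024; 1024−1 = 1023
i=2: 1023 = 3·4^4 + 3·4^3 + 3·4^2 + 3·4 + 3 (b=4); 4→5: 3·5^5 + 3·5^3 + 3·5^2 + 3·5 + 3 = 9843; 9843−1 = 9842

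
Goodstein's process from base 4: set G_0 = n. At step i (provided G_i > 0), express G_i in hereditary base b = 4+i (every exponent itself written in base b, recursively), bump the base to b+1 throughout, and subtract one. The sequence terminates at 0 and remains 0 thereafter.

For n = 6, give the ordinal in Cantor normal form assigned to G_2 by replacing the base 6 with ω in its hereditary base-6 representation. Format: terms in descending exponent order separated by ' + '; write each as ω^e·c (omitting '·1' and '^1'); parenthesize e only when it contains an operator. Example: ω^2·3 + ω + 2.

ω

(0) 6|_4 = 4 + 2 ↦ 5 + 2|_5 = 7 ⇒ 6
(1) 6|_5 = 5 + 1 ↦ 6 + 1|_6 = 7 ⇒ 6
(2) 6|_6 = 6 ↦ 7|_7 = 7 ⇒ 6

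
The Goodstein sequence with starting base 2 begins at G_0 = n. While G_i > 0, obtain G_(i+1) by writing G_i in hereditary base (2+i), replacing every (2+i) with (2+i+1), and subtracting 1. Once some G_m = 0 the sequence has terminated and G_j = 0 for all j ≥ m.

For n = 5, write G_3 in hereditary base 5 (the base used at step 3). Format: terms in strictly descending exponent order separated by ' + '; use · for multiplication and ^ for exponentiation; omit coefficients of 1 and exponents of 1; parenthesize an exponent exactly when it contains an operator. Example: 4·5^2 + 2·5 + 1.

[0] 5 ≡ 2^2 + 1 (base 2). Lift 3: 28. −1: 27.
[1] 27 ≡ 3^3 (base 3). Lift 4: 256. −1: 255.
[2] 255 ≡ 3·4^3 + 3·4^2 + 3·4 + 3 (base 4). Lift 5: 468. −1: 467.

3·5^3 + 3·5^2 + 3·5 + 2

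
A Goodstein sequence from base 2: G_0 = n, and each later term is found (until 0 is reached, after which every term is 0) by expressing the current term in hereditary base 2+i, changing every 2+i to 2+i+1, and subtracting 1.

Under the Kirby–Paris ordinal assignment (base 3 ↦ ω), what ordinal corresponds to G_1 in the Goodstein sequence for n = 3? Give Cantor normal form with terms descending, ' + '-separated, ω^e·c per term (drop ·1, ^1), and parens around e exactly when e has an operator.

3 —HB2→ 2 + 1 —bump→ 3 + 1 = 4 —(−1)→ 3
3 —HB3→ 3 —bump→ 4 = 4 —(−1)→ 3

ω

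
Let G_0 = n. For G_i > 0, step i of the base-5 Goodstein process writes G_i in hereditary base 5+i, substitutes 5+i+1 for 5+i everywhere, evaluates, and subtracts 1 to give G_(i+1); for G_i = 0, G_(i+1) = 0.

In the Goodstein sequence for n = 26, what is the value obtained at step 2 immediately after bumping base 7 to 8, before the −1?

base 5: 26 = 5^2 + 1; at 6: 6^2 + 1 = 37; next = 36
base 6: 36 = 6^2; at 7: 7^2 = 49; next = 48
base 7: 48 = 6·7 + 6; at 8: 6·8 + 6 = 54; next = 53

54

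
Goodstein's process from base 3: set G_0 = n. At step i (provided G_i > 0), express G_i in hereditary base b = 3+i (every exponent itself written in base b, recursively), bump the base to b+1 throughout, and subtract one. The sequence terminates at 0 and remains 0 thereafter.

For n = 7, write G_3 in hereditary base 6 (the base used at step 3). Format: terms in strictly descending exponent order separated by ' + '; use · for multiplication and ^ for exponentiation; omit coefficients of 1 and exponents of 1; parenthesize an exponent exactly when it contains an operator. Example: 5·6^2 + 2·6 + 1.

(0) 7|_3 = 2·3 + 1 ↦ 2·4 + 1|_4 = 9 ⇒ 8
(1) 8|_4 = 2·4 ↦ 2·5|_5 = 10 ⇒ 9
(2) 9|_5 = 5 + 4 ↦ 6 + 4|_6 = 10 ⇒ 9
(3) 9|_6 = 6 + 3 ↦ 7 + 3|_7 = 10 ⇒ 9

6 + 3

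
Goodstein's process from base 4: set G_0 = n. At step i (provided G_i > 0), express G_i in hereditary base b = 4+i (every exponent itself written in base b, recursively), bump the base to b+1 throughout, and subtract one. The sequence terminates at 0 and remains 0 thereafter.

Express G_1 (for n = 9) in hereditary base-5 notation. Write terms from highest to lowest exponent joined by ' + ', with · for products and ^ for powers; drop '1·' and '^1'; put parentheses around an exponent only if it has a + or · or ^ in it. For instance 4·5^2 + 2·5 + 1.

2·5

9 —HB4→ 2·4 + 1 —bump→ 2·5 + 1 = 11 —(−1)→ 10
10 —HB5→ 2·5 —bump→ 2·6 = 12 —(−1)→ 11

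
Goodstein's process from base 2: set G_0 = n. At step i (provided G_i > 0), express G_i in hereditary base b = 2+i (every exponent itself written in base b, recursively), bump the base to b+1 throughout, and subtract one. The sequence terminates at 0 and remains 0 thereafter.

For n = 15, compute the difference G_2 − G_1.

i=0: 15 = 2^(2 + 1) + 2^2 + 2 + 1 (b=2); 2→3: 3^(3 + 1) + 3^3 + 3 + 1 = 112; 112−1 = 111
i=1: 111 = 3^(3 + 1) + 3^3 + 3 (b=3); 3→4: 4^(4 + 1) + 4^4 + 4 = 1284; 1284−1 = 1283

1172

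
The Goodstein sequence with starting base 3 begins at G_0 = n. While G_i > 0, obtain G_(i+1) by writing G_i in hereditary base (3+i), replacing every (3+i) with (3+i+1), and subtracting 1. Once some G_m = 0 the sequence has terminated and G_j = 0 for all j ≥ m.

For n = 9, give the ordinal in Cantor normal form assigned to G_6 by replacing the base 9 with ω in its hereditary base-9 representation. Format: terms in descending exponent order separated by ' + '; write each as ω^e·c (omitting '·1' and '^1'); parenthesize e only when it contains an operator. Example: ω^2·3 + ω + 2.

9 —HB3→ 3^2 —bump→ 4^2 = 16 —(−1)→ 15
15 —HB4→ 3·4 + 3 —bump→ 3·5 + 3 = 18 —(−1)→ 17
17 —HB5→ 3·5 + 2 —bump→ 3·6 + 2 = 20 —(−1)→ 19
19 —HB6→ 3·6 + 1 —bump→ 3·7 + 1 = 22 —(−1)→ 21
21 —HB7→ 3·7 —bump→ 3·8 = 24 —(−1)→ 23
23 —HB8→ 2·8 + 7 —bump→ 2·9 + 7 = 25 —(−1)→ 24
24 —HB9→ 2·9 + 6 —bump→ 2·10 + 6 = 26 —(−1)→ 25

ω·2 + 6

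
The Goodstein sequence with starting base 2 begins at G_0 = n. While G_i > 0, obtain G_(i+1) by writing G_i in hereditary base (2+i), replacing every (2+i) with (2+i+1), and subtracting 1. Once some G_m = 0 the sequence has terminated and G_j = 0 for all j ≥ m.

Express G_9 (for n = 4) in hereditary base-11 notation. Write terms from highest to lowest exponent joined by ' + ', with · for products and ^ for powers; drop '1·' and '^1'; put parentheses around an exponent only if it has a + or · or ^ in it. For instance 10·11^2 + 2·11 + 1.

(0) 4|_2 = 2^2 ↦ 3^3|_3 = 27 ⇒ 26
(1) 26|_3 = 2·3^2 + 2·3 + 2 ↦ 2·4^2 + 2·4 + 2|_4 = 42 ⇒ 41
(2) 41|_4 = 2·4^2 + 2·4 + 1 ↦ 2·5^2 + 2·5 + 1|_5 = 61 ⇒ 60
(3) 60|_5 = 2·5^2 + 2·5 ↦ 2·6^2 + 2·6|_6 = 84 ⇒ 83
(4) 83|_6 = 2·6^2 + 6 + 5 ↦ 2·7^2 + 7 + 5|_7 = 110 ⇒ 109
(5) 109|_7 = 2·7^2 + 7 + 4 ↦ 2·8^2 + 8 + 4|_8 = 140 ⇒ 139
(6) 139|_8 = 2·8^2 + 8 + 3 ↦ 2·9^2 + 9 + 3|_9 = 174 ⇒ 173
(7) 173|_9 = 2·9^2 + 9 + 2 ↦ 2·10^2 + 10 + 2|_10 = 212 ⇒ 211
(8) 211|_10 = 2·10^2 + 10 + 1 ↦ 2·11^2 + 11 + 1|_11 = 254 ⇒ 253

2·11^2 + 11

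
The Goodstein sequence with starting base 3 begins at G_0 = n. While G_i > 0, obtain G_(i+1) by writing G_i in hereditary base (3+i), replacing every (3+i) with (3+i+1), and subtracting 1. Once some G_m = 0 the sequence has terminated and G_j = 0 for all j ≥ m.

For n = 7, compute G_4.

base 3: 7 = 2·3 + 1; at 4: 2·4 + 1 = 9; next = 8
base 4: 8 = 2·4; at 5: 2·5 = 10; next = 9
base 5: 9 = 5 + 4; at 6: 6 + 4 = 10; next = 9
base 6: 9 = 6 + 3; at 7: 7 + 3 = 10; next = 9
base 7: 9 = 7 + 2; at 8: 8 + 2 = 10; next = 9

9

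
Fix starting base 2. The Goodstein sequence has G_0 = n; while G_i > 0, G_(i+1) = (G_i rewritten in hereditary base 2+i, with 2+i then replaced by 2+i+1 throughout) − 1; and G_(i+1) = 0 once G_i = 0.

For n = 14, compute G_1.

G_0 = 14. HB_2(14) = 2^(2 + 1) + 2^2 + 2. Bump = 111. G_1 = 110.
G_1 = 110. HB_3(110) = 3^(3 + 1) + 3^3 + 2. Bump = 1282. G_2 = 1281.

110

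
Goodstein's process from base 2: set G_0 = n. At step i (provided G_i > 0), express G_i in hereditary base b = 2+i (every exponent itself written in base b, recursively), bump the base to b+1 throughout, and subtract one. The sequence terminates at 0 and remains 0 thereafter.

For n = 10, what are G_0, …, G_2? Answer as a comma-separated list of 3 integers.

G_0=10  [base 2] 2^(2 + 1) + 2  →[2↦3]→  3^(3 + 1) + 3 = 84  −1 ⇒ G_1=83
G_1=83  [base 3] 3^(3 + 1) + 2  →[3↦4]→  4^(4 + 1) + 2 = 1026  −1 ⇒ G_2=1025

10, 83, 1025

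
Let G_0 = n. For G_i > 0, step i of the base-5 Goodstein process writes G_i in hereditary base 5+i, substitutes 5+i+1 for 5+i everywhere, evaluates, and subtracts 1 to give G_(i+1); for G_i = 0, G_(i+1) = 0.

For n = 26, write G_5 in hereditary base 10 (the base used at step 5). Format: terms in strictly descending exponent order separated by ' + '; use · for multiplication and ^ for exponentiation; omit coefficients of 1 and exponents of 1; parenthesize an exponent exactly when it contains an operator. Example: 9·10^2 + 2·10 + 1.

G_0=26  [base 5] 5^2 + 1  →[5↦6]→  6^2 + 1 = 37  −1 ⇒ G_1=36
G_1=36  [base 6] 6^2  →[6↦7]→  7^2 = 49  −1 ⇒ G_2=48
G_2=48  [base 7] 6·7 + 6  →[7↦8]→  6·8 + 6 = 54  −1 ⇒ G_3=53
G_3=53  [base 8] 6·8 + 5  →[8↦9]→  6·9 + 5 = 59  −1 ⇒ G_4=58
G_4=58  [base 9] 6·9 + 4  →[9↦10]→  6·10 + 4 = 64  −1 ⇒ G_5=63
G_5=63  [base 10] 6·10 + 3  →[10↦11]→  6·11 + 3 = 69  −1 ⇒ G_6=68

6·10 + 3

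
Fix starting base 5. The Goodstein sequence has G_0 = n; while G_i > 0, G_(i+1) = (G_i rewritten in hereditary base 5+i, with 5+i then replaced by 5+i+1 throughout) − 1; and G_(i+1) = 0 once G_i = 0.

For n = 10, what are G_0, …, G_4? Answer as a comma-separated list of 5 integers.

G_0=10  [base 5] 2·5  →[5↦6]→  2·6 = 12  −1 ⇒ G_1=11
G_1=11  [base 6] 6 + 5  →[6↦7]→  7 + 5 = 12  −1 ⇒ G_2=11
G_2=11  [base 7] 7 + 4  →[7↦8]→  8 + 4 = 12  −1 ⇒ G_3=11
G_3=11  [base 8] 8 + 3  →[8↦9]→  9 + 3 = 12  −1 ⇒ G_4=11

10, 11, 11, 11, 11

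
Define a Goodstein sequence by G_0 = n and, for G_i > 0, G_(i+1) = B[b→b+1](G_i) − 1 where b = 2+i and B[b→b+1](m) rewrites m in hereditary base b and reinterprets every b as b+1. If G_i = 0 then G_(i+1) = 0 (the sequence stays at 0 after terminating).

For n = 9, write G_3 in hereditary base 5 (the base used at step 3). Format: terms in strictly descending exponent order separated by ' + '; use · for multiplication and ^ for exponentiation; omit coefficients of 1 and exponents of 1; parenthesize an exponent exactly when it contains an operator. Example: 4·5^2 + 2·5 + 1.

(0) 9|_2 = 2^(2 + 1) + 1 ↦ 3^(3 + 1) + 1|_3 = 82 ⇒ 81
(1) 81|_3 = 3^(3 + 1) ↦ 4^(4 + 1)|_4 = 1024 ⇒ 1023
(2) 1023|_4 = 3·4^4 + 3·4^3 + 3·4^2 + 3·4 + 3 ↦ 3·5^5 + 3·5^3 + 3·5^2 + 3·5 + 3|_5 = 9843 ⇒ 9842
(3) 9842|_5 = 3·5^5 + 3·5^3 + 3·5^2 + 3·5 + 2 ↦ 3·6^6 + 3·6^3 + 3·6^2 + 3·6 + 2|_6 = 140744 ⇒ 140743

3·5^5 + 3·5^3 + 3·5^2 + 3·5 + 2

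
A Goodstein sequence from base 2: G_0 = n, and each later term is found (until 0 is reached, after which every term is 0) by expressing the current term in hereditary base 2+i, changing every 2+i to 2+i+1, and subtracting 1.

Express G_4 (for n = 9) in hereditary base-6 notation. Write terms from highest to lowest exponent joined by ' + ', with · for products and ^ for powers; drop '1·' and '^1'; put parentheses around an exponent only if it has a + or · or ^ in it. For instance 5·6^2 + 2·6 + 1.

3·6^6 + 3·6^3 + 3·6^2 + 3·6 + 1

i=0: 9 = 2^(2 + 1) + 1 (b=2); 2→3: 3^(3 + 1) + 1 = 82; 82−1 = 81
i=1: 81 = 3^(3 + 1) (b=3); 3→4: 4^(4 + 1) = 1024; 1024−1 = 1023
i=2: 1023 = 3·4^4 + 3·4^3 + 3·4^2 + 3·4 + 3 (b=4); 4→5: 3·5^5 + 3·5^3 + 3·5^2 + 3·5 + 3 = 9843; 9843−1 = 9842
i=3: 9842 = 3·5^5 + 3·5^3 + 3·5^2 + 3·5 + 2 (b=5); 5→6: 3·6^6 + 3·6^3 + 3·6^2 + 3·6 + 2 = 140744; 140744−1 = 140743
i=4: 140743 = 3·6^6 + 3·6^3 + 3·6^2 + 3·6 + 1 (b=6); 6→7: 3·7^7 + 3·7^3 + 3·7^2 + 3·7 + 1 = 2471827; 2471827−1 = 2471826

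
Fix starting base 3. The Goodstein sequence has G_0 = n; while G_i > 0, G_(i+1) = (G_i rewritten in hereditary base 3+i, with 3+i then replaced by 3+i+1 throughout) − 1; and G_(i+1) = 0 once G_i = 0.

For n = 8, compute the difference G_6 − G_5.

0

G_0 = 8. HB_3(8) = 2·3 + 2. Bump = 10. G_1 = 9.
G_1 = 9. HB_4(9) = 2·4 + 1. Bump = 11. G_2 = 10.
G_2 = 10. HB_5(10) = 2·5. Bump = 12. G_3 = 11.
G_3 = 11. HB_6(11) = 6 + 5. Bump = 12. G_4 = 11.
G_4 = 11. HB_7(11) = 7 + 4. Bump = 12. G_5 = 11.
G_5 = 11. HB_8(11) = 8 + 3. Bump = 12. G_6 = 11.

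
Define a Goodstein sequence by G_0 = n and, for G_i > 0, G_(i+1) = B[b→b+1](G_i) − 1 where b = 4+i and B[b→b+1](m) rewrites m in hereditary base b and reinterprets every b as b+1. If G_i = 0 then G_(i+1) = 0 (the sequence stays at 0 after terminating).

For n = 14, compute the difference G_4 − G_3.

1

G_0 = 14. HB_4(14) = 3·4 + 2. Bump = 17. G_1 = 16.
G_1 = 16. HB_5(16) = 3·5 + 1. Bump = 19. G_2 = 18.
G_2 = 18. HB_6(18) = 3·6. Bump = 21. G_3 = 20.
G_3 = 20. HB_7(20) = 2·7 + 6. Bump = 22. G_4 = 21.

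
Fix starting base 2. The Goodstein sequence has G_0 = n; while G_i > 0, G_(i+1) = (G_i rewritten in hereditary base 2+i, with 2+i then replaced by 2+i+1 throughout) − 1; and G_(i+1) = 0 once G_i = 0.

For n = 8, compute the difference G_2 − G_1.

8 —HB2→ 2^(2 + 1) —bump→ 3^(3 + 1) = 81 —(−1)→ 80
80 —HB3→ 2·3^3 + 2·3^2 + 2·3 + 2 —bump→ 2·4^4 + 2·4^2 + 2·4 + 2 = 554 —(−1)→ 553

473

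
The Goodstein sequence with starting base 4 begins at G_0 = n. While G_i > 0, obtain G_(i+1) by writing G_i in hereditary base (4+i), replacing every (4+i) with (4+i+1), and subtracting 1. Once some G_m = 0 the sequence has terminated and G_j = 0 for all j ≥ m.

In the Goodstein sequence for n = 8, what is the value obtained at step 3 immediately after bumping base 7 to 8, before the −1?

10

G_0=8  [base 4] 2·4  →[4↦5]→  2·5 = 10  −1 ⇒ G_1=9
G_1=9  [base 5] 5 + 4  →[5↦6]→  6 + 4 = 10  −1 ⇒ G_2=9
G_2=9  [base 6] 6 + 3  →[6↦7]→  7 + 3 = 10  −1 ⇒ G_3=9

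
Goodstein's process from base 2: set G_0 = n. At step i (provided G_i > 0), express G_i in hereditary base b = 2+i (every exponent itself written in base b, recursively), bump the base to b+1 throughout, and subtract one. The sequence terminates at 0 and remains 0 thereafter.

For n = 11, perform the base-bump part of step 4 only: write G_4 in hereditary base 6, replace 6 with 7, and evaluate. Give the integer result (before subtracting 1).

5764802

G_0 = 11. HB_2(11) = 2^(2 + 1) + 2 + 1. Bump = 85. G_1 = 84.
G_1 = 84. HB_3(84) = 3^(3 + 1) + 3. Bump = 1028. G_2 = 1027.
G_2 = 1027. HB_4(1027) = 4^(4 + 1) + 3. Bump = 15628. G_3 = 15627.
G_3 = 15627. HB_5(15627) = 5^(5 + 1) + 2. Bump = 279938. G_4 = 279937.
G_4 = 279937. HB_6(279937) = 6^(6 + 1) + 1. Bump = 5764802. G_5 = 5764801.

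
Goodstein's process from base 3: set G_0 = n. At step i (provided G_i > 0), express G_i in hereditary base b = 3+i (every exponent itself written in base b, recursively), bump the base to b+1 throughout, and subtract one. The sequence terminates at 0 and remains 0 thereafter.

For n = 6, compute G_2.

7

[0] 6 ≡ 2·3 (base 3). Lift 4: 8. −1: 7.
[1] 7 ≡ 4 + 3 (base 4). Lift 5: 8. −1: 7.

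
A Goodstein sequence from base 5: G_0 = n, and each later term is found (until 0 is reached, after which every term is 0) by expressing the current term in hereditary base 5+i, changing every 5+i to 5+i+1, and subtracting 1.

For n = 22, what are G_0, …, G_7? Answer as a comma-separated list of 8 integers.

22 —HB5→ 4·5 + 2 —bump→ 4·6 + 2 = 26 —(−1)→ 25
25 —HB6→ 4·6 + 1 —bump→ 4·7 + 1 = 29 —(−1)→ 28
28 —HB7→ 4·7 —bump→ 4·8 = 32 —(−1)→ 31
31 —HB8→ 3·8 + 7 —bump→ 3·9 + 7 = 34 —(−1)→ 33
33 —HB9→ 3·9 + 6 —bump→ 3·10 + 6 = 36 —(−1)→ 35
35 —HB10→ 3·10 + 5 —bump→ 3·11 + 5 = 38 —(−1)→ 37
37 —HB11→ 3·11 + 4 —bump→ 3·12 + 4 = 40 —(−1)→ 39

22, 25, 28, 31, 33, 35, 37, 39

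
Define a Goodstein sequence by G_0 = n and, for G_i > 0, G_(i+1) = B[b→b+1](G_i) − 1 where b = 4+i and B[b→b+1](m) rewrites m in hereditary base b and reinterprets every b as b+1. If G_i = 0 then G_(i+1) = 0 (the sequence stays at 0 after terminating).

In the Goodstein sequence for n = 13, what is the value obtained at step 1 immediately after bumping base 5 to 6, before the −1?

18

i=0: 13 = 3·4 + 1 (b=4); 4→5: 3·5 + 1 = 16; 16−1 = 15
i=1: 15 = 3·5 (b=5); 5→6: 3·6 = 18; 18−1 = 17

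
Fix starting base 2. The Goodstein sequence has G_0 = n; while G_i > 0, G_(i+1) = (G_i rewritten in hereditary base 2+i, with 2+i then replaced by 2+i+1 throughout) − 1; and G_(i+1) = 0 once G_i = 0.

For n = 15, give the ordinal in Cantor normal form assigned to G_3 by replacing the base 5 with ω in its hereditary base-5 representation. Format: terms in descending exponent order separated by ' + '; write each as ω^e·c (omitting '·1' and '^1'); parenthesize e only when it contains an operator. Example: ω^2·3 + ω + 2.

ω^(ω + 1) + ω^ω + 2

[0] 15 ≡ 2^(2 + 1) + 2^2 + 2 + 1 (base 2). Lift 3: 112. −1: 111.
[1] 111 ≡ 3^(3 + 1) + 3^3 + 3 (base 3). Lift 4: 1284. −1: 1283.
[2] 1283 ≡ 4^(4 + 1) + 4^4 + 3 (base 4). Lift 5: 18753. −1: 18752.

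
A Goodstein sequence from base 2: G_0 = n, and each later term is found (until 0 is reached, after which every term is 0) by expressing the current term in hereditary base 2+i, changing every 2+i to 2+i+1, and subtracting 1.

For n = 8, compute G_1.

80

G_0=8  [base 2] 2^(2 + 1)  →[2↦3]→  3^(3 + 1) = 81  −1 ⇒ G_1=80
G_1=80  [base 3] 2·3^3 + 2·3^2 + 2·3 + 2  →[3↦4]→  2·4^4 + 2·4^2 + 2·4 + 2 = 554  −1 ⇒ G_2=553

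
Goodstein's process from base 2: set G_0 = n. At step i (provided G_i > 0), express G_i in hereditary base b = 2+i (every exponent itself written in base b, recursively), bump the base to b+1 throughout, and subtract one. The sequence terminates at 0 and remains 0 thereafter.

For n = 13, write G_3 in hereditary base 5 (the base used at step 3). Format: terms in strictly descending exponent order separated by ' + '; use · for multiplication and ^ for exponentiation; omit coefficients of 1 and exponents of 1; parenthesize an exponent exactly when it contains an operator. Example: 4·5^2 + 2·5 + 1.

i=0: 13 = 2^(2 + 1) + 2^2 + 1 (b=2); 2→3: 3^(3 + 1) + 3^3 + 1 = 109; 109−1 = 108
i=1: 108 = 3^(3 + 1) + 3^3 (b=3); 3→4: 4^(4 + 1) + 4^4 = 1280; 1280−1 = 1279
i=2: 1279 = 4^(4 + 1) + 3·4^3 + 3·4^2 + 3·4 + 3 (b=4); 4→5: 5^(5 + 1) + 3·5^3 + 3·5^2 + 3·5 + 3 = 16093; 16093−1 = 16092
i=3: 16092 = 5^(5 + 1) + 3·5^3 + 3·5^2 + 3·5 + 2 (b=5); 5→6: 6^(6 + 1) + 3·6^3 + 3·6^2 + 3·6 + 2 = 280712; 280712−1 = 280711

5^(5 + 1) + 3·5^3 + 3·5^2 + 3·5 + 2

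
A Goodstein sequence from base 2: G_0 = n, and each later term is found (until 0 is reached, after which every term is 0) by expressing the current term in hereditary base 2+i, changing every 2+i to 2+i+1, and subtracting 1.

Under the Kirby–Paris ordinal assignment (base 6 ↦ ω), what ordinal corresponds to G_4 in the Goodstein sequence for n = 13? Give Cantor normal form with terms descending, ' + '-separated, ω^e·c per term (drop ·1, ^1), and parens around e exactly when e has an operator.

ω^(ω + 1) + ω^3·3 + ω^2·3 + ω·3 + 1

G_0 = 13. HB_2(13) = 2^(2 + 1) + 2^2 + 1. Bump = 109. G_1 = 108.
G_1 = 108. HB_3(108) = 3^(3 + 1) + 3^3. Bump = 1280. G_2 = 1279.
G_2 = 1279. HB_4(1279) = 4^(4 + 1) + 3·4^3 + 3·4^2 + 3·4 + 3. Bump = 16093. G_3 = 16092.
G_3 = 16092. HB_5(16092) = 5^(5 + 1) + 3·5^3 + 3·5^2 + 3·5 + 2. Bump = 280712. G_4 = 280711.
G_4 = 280711. HB_6(280711) = 6^(6 + 1) + 3·6^3 + 3·6^2 + 3·6 + 1. Bump = 5765999. G_5 = 5765998.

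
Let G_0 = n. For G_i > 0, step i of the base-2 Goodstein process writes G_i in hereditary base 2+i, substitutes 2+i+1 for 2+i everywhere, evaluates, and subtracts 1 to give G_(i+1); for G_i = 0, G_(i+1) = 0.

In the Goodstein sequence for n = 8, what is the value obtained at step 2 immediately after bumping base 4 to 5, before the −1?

[0] 8 ≡ 2^(2 + 1) (base 2). Lift 3: 81. −1: 80.
[1] 80 ≡ 2·3^3 + 2·3^2 + 2·3 + 2 (base 3). Lift 4: 554. −1: 553.
[2] 553 ≡ 2·4^4 + 2·4^2 + 2·4 + 1 (base 4). Lift 5: 6311. −1: 6310.

6311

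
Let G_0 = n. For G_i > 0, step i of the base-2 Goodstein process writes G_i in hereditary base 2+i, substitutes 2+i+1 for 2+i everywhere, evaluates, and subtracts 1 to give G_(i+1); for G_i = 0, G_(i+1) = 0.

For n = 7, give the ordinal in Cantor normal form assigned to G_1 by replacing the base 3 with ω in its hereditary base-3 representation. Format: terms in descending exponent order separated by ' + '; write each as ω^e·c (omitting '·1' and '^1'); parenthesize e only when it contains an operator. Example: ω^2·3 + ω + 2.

base 2: 7 = 2^2 + 2 + 1; at 3: 3^3 + 3 + 1 = 31; next = 30
base 3: 30 = 3^3 + 3; at 4: 4^4 + 4 = 260; next = 259

ω^ω + ω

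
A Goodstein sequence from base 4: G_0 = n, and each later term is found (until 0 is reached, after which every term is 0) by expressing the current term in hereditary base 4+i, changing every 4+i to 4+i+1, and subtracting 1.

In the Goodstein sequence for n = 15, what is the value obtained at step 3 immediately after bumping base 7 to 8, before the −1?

i=0: 15 = 3·4 + 3 (b=4); 4→5: 3·5 + 3 = 18; 18−1 = 17
i=1: 17 = 3·5 + 2 (b=5); 5→6: 3·6 + 2 = 20; 20−1 = 19
i=2: 19 = 3·6 + 1 (b=6); 6→7: 3·7 + 1 = 22; 22−1 = 21
i=3: 21 = 3·7 (b=7); 7→8: 3·8 = 24; 24−1 = 23

24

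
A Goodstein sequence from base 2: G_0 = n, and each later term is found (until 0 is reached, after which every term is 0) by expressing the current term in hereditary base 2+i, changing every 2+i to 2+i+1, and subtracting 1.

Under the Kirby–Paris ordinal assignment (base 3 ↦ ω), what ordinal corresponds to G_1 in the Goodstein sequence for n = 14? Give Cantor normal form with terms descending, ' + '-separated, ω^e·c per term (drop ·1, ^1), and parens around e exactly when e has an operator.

[0] 14 ≡ 2^(2 + 1) + 2^2 + 2 (base 2). Lift 3: 111. −1: 110.
[1] 110 ≡ 3^(3 + 1) + 3^3 + 2 (base 3). Lift 4: 1282. −1: 1281.

ω^(ω + 1) + ω^ω + 2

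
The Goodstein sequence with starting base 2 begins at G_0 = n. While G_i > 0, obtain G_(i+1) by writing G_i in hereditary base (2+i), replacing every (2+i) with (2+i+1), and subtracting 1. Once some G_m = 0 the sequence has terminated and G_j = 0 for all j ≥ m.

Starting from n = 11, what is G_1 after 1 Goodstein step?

[0] 11 ≡ 2^(2 + 1) + 2 + 1 (base 2). Lift 3: 85. −1: 84.
[1] 84 ≡ 3^(3 + 1) + 3 (base 3). Lift 4: 1028. −1: 1027.

84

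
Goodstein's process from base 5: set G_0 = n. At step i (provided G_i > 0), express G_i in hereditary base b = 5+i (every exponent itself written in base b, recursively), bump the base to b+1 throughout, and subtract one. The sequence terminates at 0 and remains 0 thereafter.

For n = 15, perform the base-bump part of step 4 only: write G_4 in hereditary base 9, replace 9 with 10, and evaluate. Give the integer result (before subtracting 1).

step 0: 15 = 3·5; sub 6 for 5: 3·6; = 18; G_1 = 18−1 = 17
step 1: 17 = 2·6 + 5; sub 7 for 6: 2·7 + 5; = 19; G_2 = 19−1 = 18
step 2: 18 = 2·7 + 4; sub 8 for 7: 2·8 + 4; = 20; G_3 = 20−1 = 19
step 3: 19 = 2·8 + 3; sub 9 for 8: 2·9 + 3; = 21; G_4 = 21−1 = 20

22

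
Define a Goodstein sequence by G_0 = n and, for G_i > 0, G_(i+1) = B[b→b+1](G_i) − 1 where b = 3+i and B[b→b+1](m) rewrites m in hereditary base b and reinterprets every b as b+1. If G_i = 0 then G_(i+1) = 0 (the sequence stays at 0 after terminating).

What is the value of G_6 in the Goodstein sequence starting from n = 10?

36

G_0 = 10. HB_3(10) = 3^2 + 1. Bump = 17. G_1 = 16.
G_1 = 16. HB_4(16) = 4^2. Bump = 25. G_2 = 24.
G_2 = 24. HB_5(24) = 4·5 + 4. Bump = 28. G_3 = 27.
G_3 = 27. HB_6(27) = 4·6 + 3. Bump = 31. G_4 = 30.
G_4 = 30. HB_7(30) = 4·7 + 2. Bump = 34. G_5 = 33.
G_5 = 33. HB_8(33) = 4·8 + 1. Bump = 37. G_6 = 36.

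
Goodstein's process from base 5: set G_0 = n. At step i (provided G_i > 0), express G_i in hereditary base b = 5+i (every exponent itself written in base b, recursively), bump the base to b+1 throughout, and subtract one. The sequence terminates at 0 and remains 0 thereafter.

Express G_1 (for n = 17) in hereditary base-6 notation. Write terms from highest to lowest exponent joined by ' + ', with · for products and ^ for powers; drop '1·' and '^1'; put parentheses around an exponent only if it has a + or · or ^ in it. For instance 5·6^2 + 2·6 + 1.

3·6 + 1

i=0: 17 = 3·5 + 2 (b=5); 5→6: 3·6 + 2 = 20; 20−1 = 19
i=1: 19 = 3·6 + 1 (b=6); 6→7: 3·7 + 1 = 22; 22−1 = 21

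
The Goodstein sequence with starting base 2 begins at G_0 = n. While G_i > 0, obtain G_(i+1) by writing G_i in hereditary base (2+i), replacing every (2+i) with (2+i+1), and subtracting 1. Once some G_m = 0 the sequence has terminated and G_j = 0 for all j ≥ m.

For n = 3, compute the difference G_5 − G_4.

i=0: 3 = 2 + 1 (b=2); 2→3: 3 + 1 = 4; 4−1 = 3
i=1: 3 = 3 (b=3); 3→4: 4 = 4; 4−1 = 3
i=2: 3 = 3 (b=4); 4→5: 3 = 3; 3−1 = 2
i=3: 2 = 2 (b=5); 5→6: 2 = 2; 2−1 = 1
i=4: 1 = 1 (b=6); 6→7: 1 = 1; 1−1 = 0

-1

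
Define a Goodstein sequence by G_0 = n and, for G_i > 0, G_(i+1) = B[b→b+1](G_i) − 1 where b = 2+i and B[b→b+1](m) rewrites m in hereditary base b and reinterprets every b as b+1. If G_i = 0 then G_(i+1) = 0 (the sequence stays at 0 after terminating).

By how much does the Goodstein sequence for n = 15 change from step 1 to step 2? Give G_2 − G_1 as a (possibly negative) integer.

1172

i=0: 15 = 2^(2 + 1) + 2^2 + 2 + 1 (b=2); 2→3: 3^(3 + 1) + 3^3 + 3 + 1 = 112; 112−1 = 111
i=1: 111 = 3^(3 + 1) + 3^3 + 3 (b=3); 3→4: 4^(4 + 1) + 4^4 + 4 = 1284; 1284−1 = 1283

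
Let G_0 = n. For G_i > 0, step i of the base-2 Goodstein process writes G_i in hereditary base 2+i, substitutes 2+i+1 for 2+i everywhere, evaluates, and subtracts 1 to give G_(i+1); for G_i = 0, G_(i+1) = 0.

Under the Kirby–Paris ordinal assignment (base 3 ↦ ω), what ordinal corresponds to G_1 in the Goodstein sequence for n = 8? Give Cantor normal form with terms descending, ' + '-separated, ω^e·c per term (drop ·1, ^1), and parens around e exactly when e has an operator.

(0) 8|_2 = 2^(2 + 1) ↦ 3^(3 + 1)|_3 = 81 ⇒ 80
(1) 80|_3 = 2·3^3 + 2·3^2 + 2·3 + 2 ↦ 2·4^4 + 2·4^2 + 2·4 + 2|_4 = 554 ⇒ 553

ω^ω·2 + ω^2·2 + ω·2 + 2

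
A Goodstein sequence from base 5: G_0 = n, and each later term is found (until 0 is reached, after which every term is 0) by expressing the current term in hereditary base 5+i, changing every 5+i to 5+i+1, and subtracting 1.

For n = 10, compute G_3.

base 5: 10 = 2·5; at 6: 2·6 = 12; next = 11
base 6: 11 = 6 + 5; at 7: 7 + 5 = 12; next = 11
base 7: 11 = 7 + 4; at 8: 8 + 4 = 12; next = 11
base 8: 11 = 8 + 3; at 9: 9 + 3 = 12; next = 11

11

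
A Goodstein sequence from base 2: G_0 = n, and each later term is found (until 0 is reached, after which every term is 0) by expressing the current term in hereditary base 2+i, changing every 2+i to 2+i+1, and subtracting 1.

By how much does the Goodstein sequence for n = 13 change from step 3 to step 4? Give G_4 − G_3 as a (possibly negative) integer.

264619

G_0=13  [base 2] 2^(2 + 1) + 2^2 + 1  →[2↦3]→  3^(3 + 1) + 3^3 + 1 = 109  −1 ⇒ G_1=108
G_1=108  [base 3] 3^(3 + 1) + 3^3  →[3↦4]→  4^(4 + 1) + 4^4 = 1280  −1 ⇒ G_2=1279
G_2=1279  [base 4] 4^(4 + 1) + 3·4^3 + 3·4^2 + 3·4 + 3  →[4↦5]→  5^(5 + 1) + 3·5^3 + 3·5^2 + 3·5 + 3 = 16093  −1 ⇒ G_3=16092
G_3=16092  [base 5] 5^(5 + 1) + 3·5^3 + 3·5^2 + 3·5 + 2  →[5↦6]→  6^(6 + 1) + 3·6^3 + 3·6^2 + 3·6 + 2 = 280712  −1 ⇒ G_4=280711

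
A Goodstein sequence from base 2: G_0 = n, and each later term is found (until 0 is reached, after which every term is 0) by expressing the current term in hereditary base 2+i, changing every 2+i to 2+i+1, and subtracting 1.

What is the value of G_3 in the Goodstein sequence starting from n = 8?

G_0 = 8. HB_2(8) = 2^(2 + 1). Bump = 81. G_1 = 80.
G_1 = 80. HB_3(80) = 2·3^3 + 2·3^2 + 2·3 + 2. Bump = 554. G_2 = 553.
G_2 = 553. HB_4(553) = 2·4^4 + 2·4^2 + 2·4 + 1. Bump = 6311. G_3 = 6310.
G_3 = 6310. HB_5(6310) = 2·5^5 + 2·5^2 + 2·5. Bump = 93396. G_4 = 93395.

6310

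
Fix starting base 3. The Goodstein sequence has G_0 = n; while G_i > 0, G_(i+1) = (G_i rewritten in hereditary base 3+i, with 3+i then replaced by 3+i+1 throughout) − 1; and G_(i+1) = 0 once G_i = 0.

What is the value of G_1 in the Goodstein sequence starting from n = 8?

9

[0] 8 ≡ 2·3 + 2 (base 3). Lift 4: 10. −1: 9.
[1] 9 ≡ 2·4 + 1 (base 4). Lift 5: 11. −1: 10.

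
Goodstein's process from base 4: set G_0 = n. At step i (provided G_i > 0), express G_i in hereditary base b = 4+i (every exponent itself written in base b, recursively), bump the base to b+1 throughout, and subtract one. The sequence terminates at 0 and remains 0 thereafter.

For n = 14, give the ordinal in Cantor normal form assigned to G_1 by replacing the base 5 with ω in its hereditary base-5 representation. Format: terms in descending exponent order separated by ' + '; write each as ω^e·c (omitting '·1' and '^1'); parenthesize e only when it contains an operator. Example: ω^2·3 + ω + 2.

step 0: 14 = 3·4 + 2; sub 5 for 4: 3·5 + 2; = 17; G_1 = 17−1 = 16
step 1: 16 = 3·5 + 1; sub 6 for 5: 3·6 + 1; = 19; G_2 = 19−1 = 18

ω·3 + 1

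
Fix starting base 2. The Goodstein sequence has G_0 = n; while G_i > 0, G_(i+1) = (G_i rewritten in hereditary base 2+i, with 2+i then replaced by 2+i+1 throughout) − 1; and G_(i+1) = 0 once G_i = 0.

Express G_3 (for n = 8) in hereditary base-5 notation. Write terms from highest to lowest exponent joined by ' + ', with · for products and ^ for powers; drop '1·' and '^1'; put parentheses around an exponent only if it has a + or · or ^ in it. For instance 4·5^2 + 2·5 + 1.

i=0: 8 = 2^(2 + 1) (b=2); 2→3: 3^(3 + 1) = 81; 81−1 = 80
i=1: 80 = 2·3^3 + 2·3^2 + 2·3 + 2 (b=3); 3→4: 2·4^4 + 2·4^2 + 2·4 + 2 = 554; 554−1 = 553
i=2: 553 = 2·4^4 + 2·4^2 + 2·4 + 1 (b=4); 4→5: 2·5^5 + 2·5^2 + 2·5 + 1 = 6311; 6311−1 = 6310

2·5^5 + 2·5^2 + 2·5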